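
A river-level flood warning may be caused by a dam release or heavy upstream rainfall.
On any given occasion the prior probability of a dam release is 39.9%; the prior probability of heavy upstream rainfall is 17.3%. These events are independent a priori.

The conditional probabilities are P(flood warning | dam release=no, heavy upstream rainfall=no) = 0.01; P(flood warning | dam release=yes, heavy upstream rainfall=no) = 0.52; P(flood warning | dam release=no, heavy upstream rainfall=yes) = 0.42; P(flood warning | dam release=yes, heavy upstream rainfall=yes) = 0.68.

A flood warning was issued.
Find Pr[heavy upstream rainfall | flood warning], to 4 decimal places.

By total probability over the 4 (dam release, heavy upstream rainfall) configurations:
  P(flood warning) = 0.01×0.601×0.827 + 0.42×0.601×0.173 + 0.52×0.399×0.827 + 0.68×0.399×0.173
        = 0.004970 + 0.043669 + 0.171586 + 0.046938 = 0.267163
Keeping only the heavy upstream rainfall-present terms gives 0.090607, so
  P(heavy upstream rainfall | flood warning) = 0.090607 / 0.267163 ≈ 0.3391

Pr[heavy upstream rainfall | flood warning] ≈ 0.3391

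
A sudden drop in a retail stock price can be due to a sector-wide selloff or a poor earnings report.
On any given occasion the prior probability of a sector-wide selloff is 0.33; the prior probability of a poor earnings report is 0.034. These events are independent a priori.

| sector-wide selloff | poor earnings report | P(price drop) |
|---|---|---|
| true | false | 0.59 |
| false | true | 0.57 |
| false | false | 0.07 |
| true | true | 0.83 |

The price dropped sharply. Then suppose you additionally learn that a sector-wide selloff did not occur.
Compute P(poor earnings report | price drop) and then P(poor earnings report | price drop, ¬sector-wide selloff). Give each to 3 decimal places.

P(price drop) = 0.07·0.67·0.966 + 0.57·0.67·0.034 + 0.59·0.33·0.966 + 0.83·0.33·0.034 = 0.045305 + 0.012985 + 0.188080 + 0.009313 = 0.255683
Of this, 0.022298 comes from 0.012985 + 0.009313 (the poor earnings report=true cases).
Hence the posterior is 0.022298/0.255683 ≈ 0.087.

With the extra evidence:
For the numerator, keep only poor earnings report=true terms: 0.57·0.034 = 0.019380
Normalizer over all consistent configurations: 0.07·0.966 + 0.57·0.034 = 0.087000
Posterior = 0.019380 / 0.087000 ≈ 0.223

P(poor earnings report | price drop) ≈ 0.087; P(poor earnings report | price drop, ¬sector-wide selloff) ≈ 0.223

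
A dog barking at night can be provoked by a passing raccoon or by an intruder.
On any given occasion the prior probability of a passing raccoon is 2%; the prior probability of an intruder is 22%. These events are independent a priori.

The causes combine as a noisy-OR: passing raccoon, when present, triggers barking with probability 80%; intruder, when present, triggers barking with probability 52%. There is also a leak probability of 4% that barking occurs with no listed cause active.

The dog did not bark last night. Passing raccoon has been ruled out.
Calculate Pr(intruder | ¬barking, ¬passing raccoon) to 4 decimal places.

Under noisy-OR, P(barking | causes) = 1 − (1−0.04)·∏(1−qᵢ) over the active causes.
Sum P(¬barking|·) weighted by the priors over both values of intruder:
  P(¬barking | ¬passing raccoon) = 0.96*0.78 + 0.4608*0.22
        = 0.748800 + 0.101376 = 0.850176
Keeping only the intruder-present terms gives 0.101376, so
  P(intruder | ¬barking, ¬passing raccoon) = 0.101376 / 0.850176 ≈ 0.1192

Pr(intruder | ¬barking, ¬passing raccoon) ≈ 0.1192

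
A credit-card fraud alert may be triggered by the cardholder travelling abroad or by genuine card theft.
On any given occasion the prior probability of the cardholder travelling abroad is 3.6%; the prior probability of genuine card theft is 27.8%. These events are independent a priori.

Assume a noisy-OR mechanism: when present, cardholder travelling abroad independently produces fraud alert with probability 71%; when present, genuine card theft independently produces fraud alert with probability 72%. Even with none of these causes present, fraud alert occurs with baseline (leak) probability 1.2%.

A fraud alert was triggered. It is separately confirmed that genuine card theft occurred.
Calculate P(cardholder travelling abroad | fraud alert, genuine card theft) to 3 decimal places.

Under noisy-OR, P(fraud alert | causes) = 1 − (1−0.012)·∏(1−qᵢ) over the active causes.
P(fraud alert | genuine card theft) = 0.72336*0.964 + 0.919774*0.036 = 0.697319 + 0.033112 = 0.730431
Of this, 0.033112 comes from 0.919774*0.036 (the cardholder travelling abroad=true cases).
Hence the posterior is 0.033112/0.730431 ≈ 0.045.

P(cardholder travelling abroad | fraud alert, genuine card theft) ≈ 0.045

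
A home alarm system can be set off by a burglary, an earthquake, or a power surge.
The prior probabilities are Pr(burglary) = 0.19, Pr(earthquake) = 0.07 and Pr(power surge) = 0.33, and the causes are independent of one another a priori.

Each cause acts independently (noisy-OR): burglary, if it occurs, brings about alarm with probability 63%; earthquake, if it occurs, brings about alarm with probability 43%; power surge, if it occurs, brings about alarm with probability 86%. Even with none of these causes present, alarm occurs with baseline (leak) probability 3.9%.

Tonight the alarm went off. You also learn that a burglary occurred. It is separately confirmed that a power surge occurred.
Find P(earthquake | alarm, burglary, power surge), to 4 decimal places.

Under noisy-OR, P(alarm | causes) = 1 − (1−0.039)·∏(1−qᵢ) over the active causes.
By total probability over both values of earthquake:
  P(alarm | burglary, power surge) = 0.95022·0.93 + 0.971626·0.07
        = 0.883705 + 0.068014 = 0.951719
Configurations with earthquake contribute 0.068014, so
  P(earthquake | alarm, burglary, power surge) = 0.068014 / 0.951719 ≈ 0.0715

P(earthquake | alarm, burglary, power surge) ≈ 0.0715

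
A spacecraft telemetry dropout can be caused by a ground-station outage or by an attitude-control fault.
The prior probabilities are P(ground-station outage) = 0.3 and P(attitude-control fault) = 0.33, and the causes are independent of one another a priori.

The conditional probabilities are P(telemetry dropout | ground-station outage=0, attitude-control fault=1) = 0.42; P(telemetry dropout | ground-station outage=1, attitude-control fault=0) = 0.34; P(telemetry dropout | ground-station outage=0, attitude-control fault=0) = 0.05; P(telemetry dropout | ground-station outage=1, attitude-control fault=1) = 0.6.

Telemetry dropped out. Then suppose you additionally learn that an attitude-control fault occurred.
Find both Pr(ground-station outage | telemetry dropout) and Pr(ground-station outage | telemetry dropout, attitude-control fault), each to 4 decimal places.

Pr(ground-station outage | telemetry dropout) ≈ 0.5146; Pr(ground-station outage | telemetry dropout, attitude-control fault) ≈ 0.3797

P(telemetry dropout) = 0.05×0.7×0.67 + 0.42×0.7×0.33 + 0.34×0.3×0.67 + 0.6×0.3×0.33 = 0.023450 + 0.097020 + 0.068340 + 0.059400 = 0.248210
Of this, 0.127740 comes from 0.068340 + 0.059400 (the ground-station outage=true cases).
Hence the posterior is 0.127740/0.248210 ≈ 0.5146.

Now also conditioning on attitude-control fault=true:
Numerator (weight on configurations with ground-station outage): 0.6*0.3 = 0.180000
Denominator P(telemetry dropout | attitude-control fault): 0.42*0.7 + 0.6*0.3 = 0.474000
P(ground-station outage | telemetry dropout, attitude-control fault) = 0.180000/0.474000 ≈ 0.3797
— attitude-control fault explains away the evidence for ground-station outage.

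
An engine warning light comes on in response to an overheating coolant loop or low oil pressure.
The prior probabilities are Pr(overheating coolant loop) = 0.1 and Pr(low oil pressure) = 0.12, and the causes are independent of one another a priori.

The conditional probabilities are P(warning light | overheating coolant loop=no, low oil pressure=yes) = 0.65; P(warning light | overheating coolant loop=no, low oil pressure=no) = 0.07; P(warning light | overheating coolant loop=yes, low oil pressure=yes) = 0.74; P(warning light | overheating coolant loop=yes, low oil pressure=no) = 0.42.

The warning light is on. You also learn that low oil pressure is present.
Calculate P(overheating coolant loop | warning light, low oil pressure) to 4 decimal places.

P(warning light | low oil pressure) = 0.65×0.9 + 0.74×0.1 = 0.585000 + 0.074000 = 0.659000
The overheating coolant loop-present share is 0.74×0.1 = 0.074000.
P(overheating coolant loop | warning light, low oil pressure) = 0.074000 / 0.659000 ≈ 0.1123

P(overheating coolant loop | warning light, low oil pressure) ≈ 0.1123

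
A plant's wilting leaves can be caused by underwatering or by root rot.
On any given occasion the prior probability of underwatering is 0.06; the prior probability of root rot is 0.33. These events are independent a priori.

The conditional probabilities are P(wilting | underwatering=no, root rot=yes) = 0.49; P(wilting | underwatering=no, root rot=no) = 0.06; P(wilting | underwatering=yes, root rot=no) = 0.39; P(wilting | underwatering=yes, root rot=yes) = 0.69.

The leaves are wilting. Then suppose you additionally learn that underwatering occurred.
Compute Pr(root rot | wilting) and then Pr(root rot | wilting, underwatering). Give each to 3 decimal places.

Weight on root rot=true, given the evidence: 0.151998 + 0.013662 = 0.165660
The normalizing constant is 0.06×0.94×0.67 + 0.49×0.94×0.33 + 0.39×0.06×0.67 + 0.69×0.06×0.33 = 0.219126
Posterior = 0.165660 / 0.219126 ≈ 0.756

Now also conditioning on underwatering=true:
Enumerate both values of root rot and weight by the priors:
  P(wilting | underwatering) = 0.39*0.67 + 0.69*0.33
        = 0.261300 + 0.227700 = 0.489000
The terms with root rot present sum to 0.227700, so
  P(root rot | wilting, underwatering) = 0.227700 / 0.489000 ≈ 0.466

Pr(root rot | wilting) ≈ 0.756; Pr(root rot | wilting, underwatering) ≈ 0.466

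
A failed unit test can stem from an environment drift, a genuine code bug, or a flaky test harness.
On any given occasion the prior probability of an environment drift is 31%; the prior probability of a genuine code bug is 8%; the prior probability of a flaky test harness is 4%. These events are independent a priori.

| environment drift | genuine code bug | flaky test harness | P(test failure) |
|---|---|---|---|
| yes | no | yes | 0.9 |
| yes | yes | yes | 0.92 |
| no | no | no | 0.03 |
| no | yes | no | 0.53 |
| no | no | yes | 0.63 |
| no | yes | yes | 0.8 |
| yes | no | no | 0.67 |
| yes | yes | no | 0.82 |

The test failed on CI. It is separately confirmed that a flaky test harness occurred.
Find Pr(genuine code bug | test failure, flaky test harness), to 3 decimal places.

Pr(genuine code bug | test failure, flaky test harness) ≈ 0.093

P(test failure | flaky test harness) = 0.63·0.69·0.92 + 0.8·0.69·0.08 + 0.9·0.31·0.92 + 0.92·0.31·0.08 = 0.399924 + 0.044160 + 0.256680 + 0.022816 = 0.723580
Of this, 0.066976 comes from 0.044160 + 0.022816 (the genuine code bug=true cases).
P(genuine code bug | test failure, flaky test harness) = 0.066976 / 0.723580 ≈ 0.093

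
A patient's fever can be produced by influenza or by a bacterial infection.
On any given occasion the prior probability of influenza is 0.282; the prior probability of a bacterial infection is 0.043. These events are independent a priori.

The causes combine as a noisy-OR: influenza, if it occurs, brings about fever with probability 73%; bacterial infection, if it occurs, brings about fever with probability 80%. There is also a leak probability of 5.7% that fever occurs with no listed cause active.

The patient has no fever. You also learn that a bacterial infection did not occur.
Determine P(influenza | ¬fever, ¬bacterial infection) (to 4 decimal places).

Under noisy-OR, P(fever | causes) = 1 − (1−0.057)·∏(1−qᵢ) over the active causes.
Sum P(¬fever|·) weighted by the priors over both values of influenza:
  P(¬fever | ¬bacterial infection) = 0.943·0.718 + 0.25461·0.282
        = 0.677074 + 0.071800 = 0.748874
Keeping only the influenza-present terms gives 0.071800, so
  P(influenza | ¬fever, ¬bacterial infection) = 0.071800 / 0.748874 ≈ 0.0959

P(influenza | ¬fever, ¬bacterial infection) ≈ 0.0959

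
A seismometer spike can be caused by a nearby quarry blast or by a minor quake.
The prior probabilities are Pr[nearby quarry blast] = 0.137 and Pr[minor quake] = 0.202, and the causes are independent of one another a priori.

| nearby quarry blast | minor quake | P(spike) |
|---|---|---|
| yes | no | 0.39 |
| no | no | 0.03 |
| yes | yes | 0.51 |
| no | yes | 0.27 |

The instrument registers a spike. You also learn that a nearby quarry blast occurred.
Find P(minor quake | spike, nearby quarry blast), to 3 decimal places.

P(minor quake | spike, nearby quarry blast) ≈ 0.249

Weight on minor quake=true, given the evidence: 0.51*0.202 = 0.103020
Denominator P(spike | nearby quarry blast): 0.39*0.798 + 0.51*0.202 = 0.414240
Posterior = 0.103020 / 0.414240 ≈ 0.249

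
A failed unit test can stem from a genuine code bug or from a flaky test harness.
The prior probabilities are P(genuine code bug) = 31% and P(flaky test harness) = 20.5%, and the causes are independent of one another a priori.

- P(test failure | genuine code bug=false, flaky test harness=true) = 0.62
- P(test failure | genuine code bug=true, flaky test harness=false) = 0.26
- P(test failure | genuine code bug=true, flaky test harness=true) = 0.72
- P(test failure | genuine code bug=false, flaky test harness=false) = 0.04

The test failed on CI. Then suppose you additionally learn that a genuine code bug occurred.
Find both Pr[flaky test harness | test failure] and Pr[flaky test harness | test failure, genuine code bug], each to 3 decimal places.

Weight on flaky test harness=true, given the evidence: 0.087699 + 0.045756 = 0.133455
The normalizing constant is 0.04·0.69·0.795 + 0.62·0.69·0.205 + 0.26·0.31·0.795 + 0.72·0.31·0.205 = 0.219474
P(flaky test harness | test failure) = 0.133455/0.219474 ≈ 0.608

Now also conditioning on genuine code bug=true:
Sum P(test failure|·) weighted by the priors over both values of flaky test harness:
  P(test failure | genuine code bug) = 0.26·0.795 + 0.72·0.205
        = 0.206700 + 0.147600 = 0.354300
Keeping only the flaky test harness-present terms gives 0.147600, so
  P(flaky test harness | test failure, genuine code bug) = 0.147600 / 0.354300 ≈ 0.417

Pr[flaky test harness | test failure] ≈ 0.608; Pr[flaky test harness | test failure, genuine code bug] ≈ 0.417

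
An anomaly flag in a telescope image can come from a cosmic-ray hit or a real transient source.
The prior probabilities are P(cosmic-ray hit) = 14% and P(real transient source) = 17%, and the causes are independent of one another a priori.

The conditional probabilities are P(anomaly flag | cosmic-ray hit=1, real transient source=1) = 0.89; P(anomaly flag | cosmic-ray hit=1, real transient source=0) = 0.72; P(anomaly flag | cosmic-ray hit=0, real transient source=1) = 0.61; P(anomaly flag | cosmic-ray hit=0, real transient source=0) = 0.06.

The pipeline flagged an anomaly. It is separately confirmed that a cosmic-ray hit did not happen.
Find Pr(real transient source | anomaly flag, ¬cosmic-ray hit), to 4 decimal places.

By total probability over both values of real transient source:
  P(anomaly flag | ¬cosmic-ray hit) = 0.06*0.83 + 0.61*0.17
        = 0.049800 + 0.103700 = 0.153500
The terms with real transient source present sum to 0.103700, so
  P(real transient source | anomaly flag, ¬cosmic-ray hit) = 0.103700 / 0.153500 ≈ 0.6756

Pr(real transient source | anomaly flag, ¬cosmic-ray hit) ≈ 0.6756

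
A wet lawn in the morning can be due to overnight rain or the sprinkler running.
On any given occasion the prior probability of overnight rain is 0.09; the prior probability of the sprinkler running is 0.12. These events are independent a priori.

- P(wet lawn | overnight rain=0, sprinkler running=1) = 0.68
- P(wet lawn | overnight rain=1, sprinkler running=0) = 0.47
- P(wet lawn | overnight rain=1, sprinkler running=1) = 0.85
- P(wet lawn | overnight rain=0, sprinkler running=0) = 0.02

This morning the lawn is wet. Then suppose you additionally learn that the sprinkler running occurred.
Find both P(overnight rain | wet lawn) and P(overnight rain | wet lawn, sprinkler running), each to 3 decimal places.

P(overnight rain | wet lawn) ≈ 0.340; P(overnight rain | wet lawn, sprinkler running) ≈ 0.110

Sum P(wet lawn|·) weighted by the priors over the 4 (overnight rain, sprinkler running) configurations:
  P(wet lawn) = 0.02·0.91·0.88 + 0.68·0.91·0.12 + 0.47·0.09·0.88 + 0.85·0.09·0.12
        = 0.016016 + 0.074256 + 0.037224 + 0.009180 = 0.136676
Keeping only the overnight rain-present terms gives 0.046404, so
  P(overnight rain | wet lawn) = 0.046404 / 0.136676 ≈ 0.340

Now also conditioning on sprinkler running=true:
Enumerate both values of overnight rain and weight by the priors:
  P(wet lawn | sprinkler running) = 0.68·0.91 + 0.85·0.09
        = 0.618800 + 0.076500 = 0.695300
Keeping only the overnight rain-present terms gives 0.076500, so
  P(overnight rain | wet lawn, sprinkler running) = 0.076500 / 0.695300 ≈ 0.110
— sprinkler running explains away the evidence for overnight rain.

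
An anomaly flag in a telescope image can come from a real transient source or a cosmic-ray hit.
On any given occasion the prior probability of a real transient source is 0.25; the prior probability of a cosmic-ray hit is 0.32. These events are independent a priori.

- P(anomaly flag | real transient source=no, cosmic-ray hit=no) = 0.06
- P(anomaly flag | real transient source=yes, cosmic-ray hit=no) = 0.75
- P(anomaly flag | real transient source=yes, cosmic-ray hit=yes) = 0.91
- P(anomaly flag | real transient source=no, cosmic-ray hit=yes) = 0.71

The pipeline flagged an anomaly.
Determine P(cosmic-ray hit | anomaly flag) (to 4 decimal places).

P(anomaly flag) = 0.06×0.75×0.68 + 0.71×0.75×0.32 + 0.75×0.25×0.68 + 0.91×0.25×0.32 = 0.030600 + 0.170400 + 0.127500 + 0.072800 = 0.401300
Restricting to configurations with cosmic-ray hit present: 0.170400 + 0.072800 = 0.243200.
So P(cosmic-ray hit | anomaly flag) = 0.243200/0.401300 ≈ 0.6060.

P(cosmic-ray hit | anomaly flag) ≈ 0.6060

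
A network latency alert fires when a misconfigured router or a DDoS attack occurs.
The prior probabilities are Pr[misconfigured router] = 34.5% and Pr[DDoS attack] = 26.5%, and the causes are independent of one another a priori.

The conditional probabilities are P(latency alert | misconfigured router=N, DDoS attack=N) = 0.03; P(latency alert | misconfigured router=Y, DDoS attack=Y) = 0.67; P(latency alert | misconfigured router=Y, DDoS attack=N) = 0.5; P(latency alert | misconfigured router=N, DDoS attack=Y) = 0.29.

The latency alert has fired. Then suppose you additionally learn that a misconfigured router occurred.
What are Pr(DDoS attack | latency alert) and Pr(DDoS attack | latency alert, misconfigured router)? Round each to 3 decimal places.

P(latency alert) = 0.03×0.655×0.735 + 0.29×0.655×0.265 + 0.5×0.345×0.735 + 0.67×0.345×0.265 = 0.014443 + 0.050337 + 0.126787 + 0.061255 = 0.252822
Of this, 0.111592 comes from 0.050337 + 0.061255 (the DDoS attack=true cases).
Hence the posterior is 0.111592/0.252822 ≈ 0.441.

Now condition on the additional information:
P(latency alert | misconfigured router) = 0.5*0.735 + 0.67*0.265 = 0.367500 + 0.177550 = 0.545050
The DDoS attack-present share is 0.67*0.265 = 0.177550.
P(DDoS attack | latency alert, misconfigured router) = 0.177550 / 0.545050 ≈ 0.326

Pr(DDoS attack | latency alert) ≈ 0.441; Pr(DDoS attack | latency alert, misconfigured router) ≈ 0.326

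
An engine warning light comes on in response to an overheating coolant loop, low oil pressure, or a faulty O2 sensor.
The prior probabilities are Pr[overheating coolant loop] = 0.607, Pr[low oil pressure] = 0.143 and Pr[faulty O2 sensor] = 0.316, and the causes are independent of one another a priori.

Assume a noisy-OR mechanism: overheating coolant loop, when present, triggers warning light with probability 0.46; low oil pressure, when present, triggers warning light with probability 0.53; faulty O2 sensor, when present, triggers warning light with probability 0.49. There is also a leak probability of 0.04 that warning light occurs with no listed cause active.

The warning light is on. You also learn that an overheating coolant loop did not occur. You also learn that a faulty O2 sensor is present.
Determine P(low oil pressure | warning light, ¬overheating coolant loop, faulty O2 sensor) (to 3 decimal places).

Under noisy-OR, P(warning light | causes) = 1 − (1−0.04)·∏(1−qᵢ) over the active causes.
P(warning light | ¬overheating coolant loop, faulty O2 sensor) = 0.5104·0.857 + 0.769888·0.143 = 0.437413 + 0.110094 = 0.547507
The low oil pressure-present share is 0.769888·0.143 = 0.110094.
So P(low oil pressure | warning light, ¬overheating coolant loop, faulty O2 sensor) = 0.110094/0.547507 ≈ 0.201.

P(low oil pressure | warning light, ¬overheating coolant loop, faulty O2 sensor) ≈ 0.201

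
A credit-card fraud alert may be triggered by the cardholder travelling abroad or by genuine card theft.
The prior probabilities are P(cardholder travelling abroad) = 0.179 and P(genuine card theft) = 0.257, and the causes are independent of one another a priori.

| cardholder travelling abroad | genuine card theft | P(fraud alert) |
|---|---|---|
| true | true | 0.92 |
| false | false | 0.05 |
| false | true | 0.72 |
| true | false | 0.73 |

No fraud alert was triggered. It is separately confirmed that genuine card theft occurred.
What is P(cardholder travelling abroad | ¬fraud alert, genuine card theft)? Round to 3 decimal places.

For the numerator, keep only cardholder travelling abroad=true terms: 0.08×0.179 = 0.014320
Denominator P(¬fraud alert | genuine card theft): 0.28×0.821 + 0.08×0.179 = 0.244200
Posterior = 0.014320 / 0.244200 ≈ 0.059

P(cardholder travelling abroad | ¬fraud alert, genuine card theft) ≈ 0.059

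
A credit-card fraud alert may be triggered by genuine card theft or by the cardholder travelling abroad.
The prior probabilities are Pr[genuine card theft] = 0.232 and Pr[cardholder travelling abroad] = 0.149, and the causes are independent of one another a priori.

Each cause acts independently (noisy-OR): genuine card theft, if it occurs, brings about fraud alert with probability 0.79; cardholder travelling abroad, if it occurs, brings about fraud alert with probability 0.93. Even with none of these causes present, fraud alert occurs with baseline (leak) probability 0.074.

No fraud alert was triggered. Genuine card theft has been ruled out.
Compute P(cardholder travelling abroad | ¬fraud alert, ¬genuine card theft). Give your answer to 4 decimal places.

P(cardholder travelling abroad | ¬fraud alert, ¬genuine card theft) ≈ 0.0121

Under noisy-OR, P(fraud alert | causes) = 1 − (1−0.074)·∏(1−qᵢ) over the active causes.
P(¬fraud alert | ¬genuine card theft) = 0.926·0.851 + 0.06482·0.149 = 0.788026 + 0.009658 = 0.797684
The cardholder travelling abroad-present share is 0.06482·0.149 = 0.009658.
So P(cardholder travelling abroad | ¬fraud alert, ¬genuine card theft) = 0.009658/0.797684 ≈ 0.0121.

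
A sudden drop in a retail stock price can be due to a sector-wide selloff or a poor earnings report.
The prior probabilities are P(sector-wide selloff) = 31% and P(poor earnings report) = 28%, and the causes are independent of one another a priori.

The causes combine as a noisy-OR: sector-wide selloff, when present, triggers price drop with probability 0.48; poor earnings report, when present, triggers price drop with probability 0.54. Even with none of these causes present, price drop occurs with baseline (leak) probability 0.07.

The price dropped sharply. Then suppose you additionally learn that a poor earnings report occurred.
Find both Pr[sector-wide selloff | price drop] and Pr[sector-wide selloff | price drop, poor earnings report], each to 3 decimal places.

Pr[sector-wide selloff | price drop] ≈ 0.557; Pr[sector-wide selloff | price drop, poor earnings report] ≈ 0.379

Under noisy-OR, P(price drop | causes) = 1 − (1−0.07)·∏(1−qᵢ) over the active causes.
Sum P(price drop|·) weighted by the priors over the 4 (sector-wide selloff, poor earnings report) configurations:
  P(price drop) = 0.07*0.69*0.72 + 0.5722*0.69*0.28 + 0.5164*0.31*0.72 + 0.777544*0.31*0.28
        = 0.034776 + 0.110549 + 0.115260 + 0.067491 = 0.328076
Configurations with sector-wide selloff contribute 0.182751, so
  P(sector-wide selloff | price drop) = 0.182751 / 0.328076 ≈ 0.557

Now condition on the additional information:
Sum P(price drop|·) weighted by the priors over both values of sector-wide selloff:
  P(price drop | poor earnings report) = 0.5722·0.69 + 0.777544·0.31
        = 0.394818 + 0.241039 = 0.635857
Keeping only the sector-wide selloff-present terms gives 0.241039, so
  P(sector-wide selloff | price drop, poor earnings report) = 0.241039 / 0.635857 ≈ 0.379
The drop from 0.557 to 0.379 is the explaining-away (discounting) effect.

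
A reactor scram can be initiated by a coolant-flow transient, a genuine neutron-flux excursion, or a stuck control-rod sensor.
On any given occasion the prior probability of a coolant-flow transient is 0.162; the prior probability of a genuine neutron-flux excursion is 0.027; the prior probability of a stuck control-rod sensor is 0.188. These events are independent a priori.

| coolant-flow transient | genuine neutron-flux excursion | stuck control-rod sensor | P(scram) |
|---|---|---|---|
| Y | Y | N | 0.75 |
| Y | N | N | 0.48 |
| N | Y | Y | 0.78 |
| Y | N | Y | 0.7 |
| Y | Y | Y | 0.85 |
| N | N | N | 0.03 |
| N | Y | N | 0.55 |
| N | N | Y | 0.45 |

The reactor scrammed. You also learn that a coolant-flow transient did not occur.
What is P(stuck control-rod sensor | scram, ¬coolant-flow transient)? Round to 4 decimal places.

P(stuck control-rod sensor | scram, ¬coolant-flow transient) ≈ 0.7070

P(scram | ¬coolant-flow transient) = 0.03×0.973×0.812 + 0.45×0.973×0.188 + 0.55×0.027×0.812 + 0.78×0.027×0.188 = 0.023702 + 0.082316 + 0.012058 + 0.003959 = 0.122035
Restricting to configurations with stuck control-rod sensor present: 0.082316 + 0.003959 = 0.086275.
P(stuck control-rod sensor | scram, ¬coolant-flow transient) = 0.086275 / 0.122035 ≈ 0.7070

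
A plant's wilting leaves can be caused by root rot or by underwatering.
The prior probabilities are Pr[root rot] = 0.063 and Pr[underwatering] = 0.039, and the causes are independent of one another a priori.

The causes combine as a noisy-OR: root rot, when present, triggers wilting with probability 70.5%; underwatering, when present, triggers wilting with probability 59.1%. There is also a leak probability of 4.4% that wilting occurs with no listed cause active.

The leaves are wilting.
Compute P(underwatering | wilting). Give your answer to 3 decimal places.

P(underwatering | wilting) ≈ 0.227

Under noisy-OR, P(wilting | causes) = 1 − (1−0.044)·∏(1−qᵢ) over the active causes.
By total probability over the 4 (root rot, underwatering) configurations:
  P(wilting) = 0.044*0.937*0.961 + 0.608996*0.937*0.039 + 0.71798*0.063*0.961 + 0.884654*0.063*0.039
        = 0.039620 + 0.022255 + 0.043469 + 0.002174 = 0.107518
Configurations with underwatering contribute 0.024429, so
  P(underwatering | wilting) = 0.024429 / 0.107518 ≈ 0.227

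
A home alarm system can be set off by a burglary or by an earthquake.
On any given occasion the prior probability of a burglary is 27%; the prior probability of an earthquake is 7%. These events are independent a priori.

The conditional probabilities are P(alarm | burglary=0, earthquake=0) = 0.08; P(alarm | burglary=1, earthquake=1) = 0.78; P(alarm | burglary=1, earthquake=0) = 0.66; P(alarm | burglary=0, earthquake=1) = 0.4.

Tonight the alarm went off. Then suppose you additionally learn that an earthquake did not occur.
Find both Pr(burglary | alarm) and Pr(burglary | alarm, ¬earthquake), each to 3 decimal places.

Numerator (weight on configurations with burglary): 0.165726 + 0.014742 = 0.180468
Normalizer over all consistent configurations: 0.08·0.73·0.93 + 0.4·0.73·0.07 + 0.66·0.27·0.93 + 0.78·0.27·0.07 = 0.255220
Posterior = 0.180468 / 0.255220 ≈ 0.707

Now also conditioning on earthquake≠true:
Enumerate both values of burglary and weight by the priors:
  P(alarm | ¬earthquake) = 0.08·0.73 + 0.66·0.27
        = 0.058400 + 0.178200 = 0.236600
Keeping only the burglary-present terms gives 0.178200, so
  P(burglary | alarm, ¬earthquake) = 0.178200 / 0.236600 ≈ 0.753
Ruling out earthquake raises the posterior on burglary — the flip side of explaining away.

Pr(burglary | alarm) ≈ 0.707; Pr(burglary | alarm, ¬earthquake) ≈ 0.753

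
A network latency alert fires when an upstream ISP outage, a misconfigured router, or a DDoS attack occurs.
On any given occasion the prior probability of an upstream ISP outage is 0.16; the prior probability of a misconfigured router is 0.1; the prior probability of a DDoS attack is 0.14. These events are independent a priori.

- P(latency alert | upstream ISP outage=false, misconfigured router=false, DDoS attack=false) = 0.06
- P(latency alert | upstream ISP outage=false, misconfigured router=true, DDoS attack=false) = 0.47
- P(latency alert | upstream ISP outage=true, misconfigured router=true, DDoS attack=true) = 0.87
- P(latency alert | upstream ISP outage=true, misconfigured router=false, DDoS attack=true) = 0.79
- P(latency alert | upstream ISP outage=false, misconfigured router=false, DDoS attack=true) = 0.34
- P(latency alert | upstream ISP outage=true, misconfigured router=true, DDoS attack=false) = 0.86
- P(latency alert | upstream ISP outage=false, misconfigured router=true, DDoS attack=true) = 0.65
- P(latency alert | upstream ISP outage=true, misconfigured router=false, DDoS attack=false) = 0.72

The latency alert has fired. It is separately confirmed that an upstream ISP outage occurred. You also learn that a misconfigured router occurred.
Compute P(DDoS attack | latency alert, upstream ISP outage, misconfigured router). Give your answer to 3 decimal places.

Numerator (weight on configurations with DDoS attack): 0.87*0.14 = 0.121800
Denominator P(latency alert | upstream ISP outage, misconfigured router): 0.86*0.86 + 0.87*0.14 = 0.861400
Posterior = 0.121800 / 0.861400 ≈ 0.141

P(DDoS attack | latency alert, upstream ISP outage, misconfigured router) ≈ 0.141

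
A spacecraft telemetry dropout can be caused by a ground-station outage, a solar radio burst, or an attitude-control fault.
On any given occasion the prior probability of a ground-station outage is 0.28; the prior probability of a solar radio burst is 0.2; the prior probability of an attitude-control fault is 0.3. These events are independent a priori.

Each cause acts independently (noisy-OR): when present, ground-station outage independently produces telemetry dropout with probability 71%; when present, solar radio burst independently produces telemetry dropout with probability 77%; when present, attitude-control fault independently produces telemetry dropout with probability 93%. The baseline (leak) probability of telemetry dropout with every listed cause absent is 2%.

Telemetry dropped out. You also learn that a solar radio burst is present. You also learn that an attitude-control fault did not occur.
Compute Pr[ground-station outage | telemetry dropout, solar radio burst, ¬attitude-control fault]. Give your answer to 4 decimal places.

Pr[ground-station outage | telemetry dropout, solar radio burst, ¬attitude-control fault] ≈ 0.3194

Under noisy-OR, P(telemetry dropout | causes) = 1 − (1−0.02)·∏(1−qᵢ) over the active causes.
P(telemetry dropout | solar radio burst, ¬attitude-control fault) = 0.7746·0.72 + 0.934634·0.28 = 0.557712 + 0.261698 = 0.819410
Of this, 0.261698 comes from 0.934634·0.28 (the ground-station outage=true cases).
P(ground-station outage | telemetry dropout, solar radio burst, ¬attitude-control fault) = 0.261698 / 0.819410 ≈ 0.3194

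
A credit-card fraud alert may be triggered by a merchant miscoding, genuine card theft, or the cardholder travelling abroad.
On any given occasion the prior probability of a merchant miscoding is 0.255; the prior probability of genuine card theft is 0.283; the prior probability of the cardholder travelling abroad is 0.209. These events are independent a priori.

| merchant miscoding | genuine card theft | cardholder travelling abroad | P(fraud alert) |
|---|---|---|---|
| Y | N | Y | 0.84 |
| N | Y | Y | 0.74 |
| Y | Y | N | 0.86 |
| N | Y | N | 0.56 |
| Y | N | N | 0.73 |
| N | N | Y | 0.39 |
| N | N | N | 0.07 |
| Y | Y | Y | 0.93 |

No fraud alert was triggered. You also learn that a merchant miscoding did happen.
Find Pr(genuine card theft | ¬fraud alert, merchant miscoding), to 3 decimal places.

Weight on genuine card theft=true, given the evidence: 0.031339 + 0.004140 = 0.035479
Normalizer over all consistent configurations: 0.27·0.717·0.791 + 0.16·0.717·0.209 + 0.14·0.283·0.791 + 0.07·0.283·0.209 = 0.212585
Posterior = 0.035479 / 0.212585 ≈ 0.167

Pr(genuine card theft | ¬fraud alert, merchant miscoding) ≈ 0.167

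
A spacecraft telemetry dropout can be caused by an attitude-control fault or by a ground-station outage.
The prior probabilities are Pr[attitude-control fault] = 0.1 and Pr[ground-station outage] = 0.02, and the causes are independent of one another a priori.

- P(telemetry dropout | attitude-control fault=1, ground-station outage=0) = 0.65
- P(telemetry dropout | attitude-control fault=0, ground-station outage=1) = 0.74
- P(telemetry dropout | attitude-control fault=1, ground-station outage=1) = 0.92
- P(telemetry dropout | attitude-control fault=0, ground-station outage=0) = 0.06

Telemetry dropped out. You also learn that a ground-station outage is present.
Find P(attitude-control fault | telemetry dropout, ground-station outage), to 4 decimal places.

P(attitude-control fault | telemetry dropout, ground-station outage) ≈ 0.1214

Weight on attitude-control fault=true, given the evidence: 0.92·0.1 = 0.092000
Normalizer over all consistent configurations: 0.74·0.9 + 0.92·0.1 = 0.758000
Posterior = 0.092000 / 0.758000 ≈ 0.1214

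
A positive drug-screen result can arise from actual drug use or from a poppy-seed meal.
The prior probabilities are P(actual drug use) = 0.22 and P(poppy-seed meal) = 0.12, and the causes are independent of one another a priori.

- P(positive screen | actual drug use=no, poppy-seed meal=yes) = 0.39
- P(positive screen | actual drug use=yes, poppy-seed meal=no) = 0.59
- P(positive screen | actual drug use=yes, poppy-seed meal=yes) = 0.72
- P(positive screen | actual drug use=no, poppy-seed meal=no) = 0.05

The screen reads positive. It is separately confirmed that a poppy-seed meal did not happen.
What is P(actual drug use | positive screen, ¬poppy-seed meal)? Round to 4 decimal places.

P(actual drug use | positive screen, ¬poppy-seed meal) ≈ 0.7690

P(positive screen | ¬poppy-seed meal) = 0.05*0.78 + 0.59*0.22 = 0.039000 + 0.129800 = 0.168800
The actual drug use-present share is 0.59*0.22 = 0.129800.
So P(actual drug use | positive screen, ¬poppy-seed meal) = 0.129800/0.168800 ≈ 0.7690.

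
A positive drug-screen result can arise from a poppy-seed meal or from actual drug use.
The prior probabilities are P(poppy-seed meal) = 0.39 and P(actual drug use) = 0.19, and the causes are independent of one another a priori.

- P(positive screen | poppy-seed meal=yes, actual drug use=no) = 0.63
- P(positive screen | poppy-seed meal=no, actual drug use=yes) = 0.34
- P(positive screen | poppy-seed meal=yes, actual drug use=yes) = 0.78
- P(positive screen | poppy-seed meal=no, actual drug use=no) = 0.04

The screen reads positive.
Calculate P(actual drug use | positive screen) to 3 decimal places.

P(actual drug use | positive screen) ≈ 0.308

Enumerate the 4 (poppy-seed meal, actual drug use) configurations and weight by the priors:
  P(positive screen) = 0.04×0.61×0.81 + 0.34×0.61×0.19 + 0.63×0.39×0.81 + 0.78×0.39×0.19
        = 0.019764 + 0.039406 + 0.199017 + 0.057798 = 0.315985
Keeping only the actual drug use-present terms gives 0.097204, so
  P(actual drug use | positive screen) = 0.097204 / 0.315985 ≈ 0.308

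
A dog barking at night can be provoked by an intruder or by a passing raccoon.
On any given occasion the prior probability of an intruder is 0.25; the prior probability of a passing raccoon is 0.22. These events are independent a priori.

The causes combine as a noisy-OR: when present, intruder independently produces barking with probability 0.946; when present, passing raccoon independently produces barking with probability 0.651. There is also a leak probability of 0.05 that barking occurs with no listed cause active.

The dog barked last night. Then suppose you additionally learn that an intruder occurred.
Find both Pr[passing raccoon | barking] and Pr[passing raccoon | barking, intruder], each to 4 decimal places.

Under noisy-OR, P(barking | causes) = 1 − (1−0.05)·∏(1−qᵢ) over the active causes.
P(barking) = 0.05*0.75*0.78 + 0.66845*0.75*0.22 + 0.9487*0.25*0.78 + 0.982096*0.25*0.22 = 0.029250 + 0.110294 + 0.184997 + 0.054015 = 0.378556
Restricting to configurations with passing raccoon present: 0.110294 + 0.054015 = 0.164309.
P(passing raccoon | barking) = 0.164309 / 0.378556 ≈ 0.4340

Now condition on the additional information:
P(barking | intruder) = 0.9487·0.78 + 0.982096·0.22 = 0.739986 + 0.216061 = 0.956047
The passing raccoon-present share is 0.982096·0.22 = 0.216061.
P(passing raccoon | barking, intruder) = 0.216061 / 0.956047 ≈ 0.2260
This is intercausal reasoning (explaining away): once intruder accounts for the barking, passing raccoon becomes less likely.

Pr[passing raccoon | barking] ≈ 0.4340; Pr[passing raccoon | barking, intruder] ≈ 0.2260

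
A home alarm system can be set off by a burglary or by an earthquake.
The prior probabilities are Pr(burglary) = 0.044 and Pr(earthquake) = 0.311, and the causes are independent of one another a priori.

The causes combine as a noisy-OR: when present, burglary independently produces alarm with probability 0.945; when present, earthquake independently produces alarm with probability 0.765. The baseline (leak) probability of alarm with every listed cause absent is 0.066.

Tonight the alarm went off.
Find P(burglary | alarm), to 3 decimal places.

Under noisy-OR, P(alarm | causes) = 1 − (1−0.066)·∏(1−qᵢ) over the active causes.
For the numerator, keep only burglary=true terms: 0.028759 + 0.013519 = 0.042278
The normalizing constant is 0.066×0.956×0.689 + 0.78051×0.956×0.311 + 0.94863×0.044×0.689 + 0.987928×0.044×0.311 = 0.317809
Posterior = 0.042278 / 0.317809 ≈ 0.133

P(burglary | alarm) ≈ 0.133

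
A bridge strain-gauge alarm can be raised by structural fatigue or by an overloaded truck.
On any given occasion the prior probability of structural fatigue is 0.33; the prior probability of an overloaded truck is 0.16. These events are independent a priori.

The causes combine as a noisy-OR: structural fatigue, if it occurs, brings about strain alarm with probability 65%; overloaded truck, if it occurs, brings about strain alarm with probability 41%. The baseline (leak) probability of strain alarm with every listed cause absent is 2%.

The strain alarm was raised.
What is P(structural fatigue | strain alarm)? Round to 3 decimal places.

Under noisy-OR, P(strain alarm | causes) = 1 − (1−0.02)·∏(1−qᵢ) over the active causes.
Enumerate the 4 (structural fatigue, overloaded truck) configurations and weight by the priors:
  P(strain alarm) = 0.02×0.67×0.84 + 0.4218×0.67×0.16 + 0.657×0.33×0.84 + 0.79763×0.33×0.16
        = 0.011256 + 0.045217 + 0.182120 + 0.042115 = 0.280708
Configurations with structural fatigue contribute 0.224235, so
  P(structural fatigue | strain alarm) = 0.224235 / 0.280708 ≈ 0.799

P(structural fatigue | strain alarm) ≈ 0.799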